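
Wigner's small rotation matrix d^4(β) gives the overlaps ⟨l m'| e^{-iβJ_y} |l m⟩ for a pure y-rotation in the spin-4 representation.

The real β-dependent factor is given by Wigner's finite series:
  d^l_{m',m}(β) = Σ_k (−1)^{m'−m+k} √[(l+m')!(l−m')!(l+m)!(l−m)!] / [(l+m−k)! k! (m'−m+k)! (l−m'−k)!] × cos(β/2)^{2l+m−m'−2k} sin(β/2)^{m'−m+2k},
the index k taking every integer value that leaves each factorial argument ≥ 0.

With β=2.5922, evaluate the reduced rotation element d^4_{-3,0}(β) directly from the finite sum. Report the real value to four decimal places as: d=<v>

d^4_{-3,0}(β=2.5922) via Wigner's sum:
Half-angle: c=0.271255, s=0.962508. N=√(1·5040·24·24)=1703.830978
The bounds max(0,m−m')=3 and min(l+m,l−m')=4 give 2 terms
  k=3: (−1)^0·1703.8310/(144)·0.2713^5·0.9625^3 = +0.015494
  k=4: (−1)^1·1703.8310/(144)·0.2713^3·0.9625^5 = -0.195082
d^4_{-3,0}(2.5922) = +0.015494 -0.195082 = -0.179588

d=-0.1796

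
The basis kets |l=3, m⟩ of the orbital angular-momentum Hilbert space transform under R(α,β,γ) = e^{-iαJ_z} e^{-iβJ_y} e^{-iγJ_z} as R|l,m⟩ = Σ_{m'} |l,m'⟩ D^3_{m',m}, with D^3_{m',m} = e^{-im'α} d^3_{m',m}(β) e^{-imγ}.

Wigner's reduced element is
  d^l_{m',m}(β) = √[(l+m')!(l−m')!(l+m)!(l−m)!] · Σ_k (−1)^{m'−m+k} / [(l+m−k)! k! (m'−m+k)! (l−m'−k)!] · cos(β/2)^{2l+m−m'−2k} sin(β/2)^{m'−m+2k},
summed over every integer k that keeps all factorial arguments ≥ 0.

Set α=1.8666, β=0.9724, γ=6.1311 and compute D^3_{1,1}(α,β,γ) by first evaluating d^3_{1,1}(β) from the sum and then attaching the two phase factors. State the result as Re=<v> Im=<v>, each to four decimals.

Re=0.0524 Im=0.3623

First d^3_{1,1}(β=0.9724), then the phase factors e^{-i(1)α} and e^{-i(1)γ}:
With c≡cos(β/2)=0.884115 and s≡sin(β/2)=0.467270, N=[24·2·24·2]^{1/2}=48.000000
The bounds max(0,m−m')=0 and min(l+m,l−m')=2 give 3 terms
  k=0: (−1)^0·48.0000/(48)·0.8841^6·0.4673^0 = +0.477587
  k=1: (−1)^1·48.0000/(6)·0.8841^4·0.4673^2 = -1.067235
  k=2: (−1)^2·48.0000/(8)·0.8841^2·0.4673^4 = +0.223583
d^3_{1,1}(0.9724) = +0.477587 -1.067235 +0.223583 = -0.366065
D = (-0.291509-0.956568i)·(-0.366065)·(+0.988457+0.151500i) = +0.052429+0.362291i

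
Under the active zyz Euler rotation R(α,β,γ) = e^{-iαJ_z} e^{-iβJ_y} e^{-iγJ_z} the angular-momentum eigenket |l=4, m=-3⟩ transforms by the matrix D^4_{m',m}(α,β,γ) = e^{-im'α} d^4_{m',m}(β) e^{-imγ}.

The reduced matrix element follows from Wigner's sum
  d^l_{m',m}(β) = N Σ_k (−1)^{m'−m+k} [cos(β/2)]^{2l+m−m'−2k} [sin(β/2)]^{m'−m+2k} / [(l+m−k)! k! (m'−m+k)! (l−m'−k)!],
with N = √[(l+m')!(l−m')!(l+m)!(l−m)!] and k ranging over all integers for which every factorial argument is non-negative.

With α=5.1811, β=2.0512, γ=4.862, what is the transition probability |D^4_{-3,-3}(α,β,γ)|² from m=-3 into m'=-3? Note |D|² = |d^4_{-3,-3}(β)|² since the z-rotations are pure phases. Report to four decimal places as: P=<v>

P=0.0089

D^4_{-3,-3}(5.1811,2.0512,4.862) = e^{-i·-3·5.1811}·d^4_{-3,-3}(2.0512)·e^{-i·-3·4.862}. Compute d first:
c=cos(2.0512/2)=0.518586, s=sin(2.0512/2)=0.855025; N=√[1·5040·1·5040]=5040.000000
The bounds max(0,m−m')=0 and min(l+m,l−m')=1 give 2 terms
  k=0: (−1)^0·5040.0000/(5040)·0.5186^8·0.8550^0 = +0.005231
  k=1: (−1)^1·5040.0000/(720)·0.5186^6·0.8550^2 = -0.099536
d^4_{-3,-3}(2.0512) = +0.005231 -0.099536 = -0.094305
|D^4_{-3,-3}|² = |d^4_{-3,-3}(β)|² = (-0.094305)² = 0.008893 (the z-rotation phases have unit modulus)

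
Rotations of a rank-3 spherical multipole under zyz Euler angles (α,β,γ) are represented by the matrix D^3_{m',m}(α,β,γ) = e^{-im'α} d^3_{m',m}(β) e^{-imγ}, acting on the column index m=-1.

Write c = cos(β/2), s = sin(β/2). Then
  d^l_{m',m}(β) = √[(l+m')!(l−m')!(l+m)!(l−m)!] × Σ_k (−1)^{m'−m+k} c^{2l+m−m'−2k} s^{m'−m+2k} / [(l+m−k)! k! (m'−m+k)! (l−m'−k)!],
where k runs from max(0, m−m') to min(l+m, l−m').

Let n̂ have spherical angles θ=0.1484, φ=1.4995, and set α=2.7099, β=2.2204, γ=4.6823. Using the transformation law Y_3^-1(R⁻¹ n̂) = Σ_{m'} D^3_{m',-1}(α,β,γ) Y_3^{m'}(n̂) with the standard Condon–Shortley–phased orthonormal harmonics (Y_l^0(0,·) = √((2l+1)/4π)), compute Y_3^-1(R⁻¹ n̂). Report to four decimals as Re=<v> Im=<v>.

Need the full column D^3_{m',-1} for m'=−3..3 at α=2.7099, β=2.2204, γ=4.6823.
cos(β/2)=0.444482, sin(β/2)=0.895788
d^3_{-3,-1}: single k=2 term ⇒ +0.121304;  D = +0.117663+0.029497i
d^3_{-2,-1}: k∈[1..2] ⇒ +0.049145 -0.399217 = -0.350072;  D = +0.272795+0.219393i
d^3_{-1,-1}: k∈[0..2] ⇒ +0.007711 -0.250564 +0.763274 = +0.520422;  D = +0.231871+0.465913i
d^3_{0,-1}: k∈[0..2] ⇒ -0.053835 +0.655980 -0.888117 = -0.285973;  D = +0.008603+0.285843i
d^3_{1,-1}: k∈[0..2] ⇒ +0.187923 -1.017699 +0.516690 = -0.313086;  D = +0.122384-0.288175i
d^3_{2,-1}: k∈[0..1] ⇒ -0.399217 +0.810737 = +0.411520;  D = +0.304587-0.276722i
d^3_{3,-1}: single k=0 term ⇒ +0.492691;  D = -0.469832+0.148331i
Y_3^{m'}(θ=0.1484,φ=1.4995) and Σ D·Y over m':
  (+0.1177+0.0295i)·(-0.0003+0.0013i)  (+0.2728+0.2194i)·(-0.0219-0.0031i)  (+0.2319+0.4659i)·(+0.0132-0.1854i)  (+0.0086+0.2858i)·(+0.6978+0.0000i)  (+0.1224-0.2882i)·(-0.0132-0.1854i)  (+0.3046-0.2767i)·(-0.0219+0.0031i)  (-0.4698+0.1483i)·(+0.0003+0.0013i)
Y_3^-1(R⁻¹ n̂) = +0.028940+0.144681i

Re=0.0289 Im=0.1447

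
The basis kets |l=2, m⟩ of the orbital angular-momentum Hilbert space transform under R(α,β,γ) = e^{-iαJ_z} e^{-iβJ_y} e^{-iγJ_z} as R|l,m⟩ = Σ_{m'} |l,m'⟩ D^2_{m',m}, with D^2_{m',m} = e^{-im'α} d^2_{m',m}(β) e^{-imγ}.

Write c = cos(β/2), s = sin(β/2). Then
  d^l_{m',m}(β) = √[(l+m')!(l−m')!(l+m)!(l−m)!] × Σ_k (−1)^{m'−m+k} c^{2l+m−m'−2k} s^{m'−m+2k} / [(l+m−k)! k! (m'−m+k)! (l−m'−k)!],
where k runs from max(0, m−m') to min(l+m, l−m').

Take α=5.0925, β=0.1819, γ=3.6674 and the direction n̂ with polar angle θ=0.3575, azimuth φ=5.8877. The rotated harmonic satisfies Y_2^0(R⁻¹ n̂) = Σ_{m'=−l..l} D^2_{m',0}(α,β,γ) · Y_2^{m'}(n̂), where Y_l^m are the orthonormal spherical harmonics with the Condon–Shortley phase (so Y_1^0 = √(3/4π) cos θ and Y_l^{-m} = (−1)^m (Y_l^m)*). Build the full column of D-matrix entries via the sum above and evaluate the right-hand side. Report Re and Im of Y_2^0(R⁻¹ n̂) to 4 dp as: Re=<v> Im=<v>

Need the full column D^2_{m',0} for m'=−2..2 at α=5.0925, β=0.1819, γ=3.6674.
cos(β/2)=0.995867, sin(β/2)=0.090825
d^2_{-2,0}: single k=2 term ⇒ +0.020039;  D = -0.014522-0.013809i
d^2_{-1,0}: k∈[1..2] ⇒ +0.219727 -0.001828 = +0.217899;  D = +0.080846-0.202346i
d^2_{0,0}: k∈[0..2] ⇒ +0.983570 -0.032724 +0.000068 = +0.950914;  D = +0.950914+0.000000i
d^2_{1,0}: k∈[0..1] ⇒ -0.219727 +0.001828 = -0.217899;  D = -0.080846-0.202346i
d^2_{2,0}: single k=0 term ⇒ +0.020039;  D = -0.014522+0.013809i
Y_2^{m'}(θ=0.3575,φ=5.8877) and Σ D·Y over m':
  (-0.0145-0.0138i)·(+0.0333+0.0336i)  (+0.0808-0.2023i)·(+0.2337+0.0976i)  (+0.9509+0.0000i)·(+0.5149+0.0000i)  (-0.0808-0.2023i)·(-0.2337+0.0976i)  (-0.0145+0.0138i)·(+0.0333-0.0336i)
Y_2^0(R⁻¹ n̂) = +0.566879+0.000000i

Re=0.5669 Im=0.0000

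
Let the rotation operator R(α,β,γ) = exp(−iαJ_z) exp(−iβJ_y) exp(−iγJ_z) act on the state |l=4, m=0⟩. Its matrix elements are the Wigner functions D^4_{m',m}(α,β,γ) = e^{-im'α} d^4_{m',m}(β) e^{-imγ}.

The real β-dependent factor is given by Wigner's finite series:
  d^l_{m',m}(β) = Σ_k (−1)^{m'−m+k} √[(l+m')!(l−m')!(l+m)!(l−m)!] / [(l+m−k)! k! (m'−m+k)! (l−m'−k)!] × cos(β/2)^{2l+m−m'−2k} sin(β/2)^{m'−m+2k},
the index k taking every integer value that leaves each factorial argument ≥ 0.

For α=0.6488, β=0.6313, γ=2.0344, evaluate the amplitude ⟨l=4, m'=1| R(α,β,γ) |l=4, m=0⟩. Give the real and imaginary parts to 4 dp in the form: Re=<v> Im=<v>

First d^4_{1,0}(β=0.6313), then the phase factors e^{-i(1)α} and e^{-i(0)γ}:
With c≡cos(β/2)=0.950595 and s≡sin(β/2)=0.310434, N=[120·6·24·24]^{1/2}=643.987578
The bounds max(0,m−m')=0 and min(l+m,l−m')=3 give 4 terms
  k=0: (−1)^1·643.9876/(144)·0.9506^7·0.3104^1 = -0.973762
  k=1: (−1)^2·643.9876/(24)·0.9506^5·0.3104^3 = +0.623093
  k=2: (−1)^3·643.9876/(24)·0.9506^3·0.3104^5 = -0.066451
  k=3: (−1)^4·643.9876/(144)·0.9506^1·0.3104^7 = +0.001181
d^4_{1,0}(0.6313) = -0.973762 +0.623093 -0.066451 +0.001181 = -0.415939
D = (+0.796809-0.604231i)·(-0.415939)·(+1.000000+0.000000i) = -0.331424+0.251323i

Re=-0.3314 Im=0.2513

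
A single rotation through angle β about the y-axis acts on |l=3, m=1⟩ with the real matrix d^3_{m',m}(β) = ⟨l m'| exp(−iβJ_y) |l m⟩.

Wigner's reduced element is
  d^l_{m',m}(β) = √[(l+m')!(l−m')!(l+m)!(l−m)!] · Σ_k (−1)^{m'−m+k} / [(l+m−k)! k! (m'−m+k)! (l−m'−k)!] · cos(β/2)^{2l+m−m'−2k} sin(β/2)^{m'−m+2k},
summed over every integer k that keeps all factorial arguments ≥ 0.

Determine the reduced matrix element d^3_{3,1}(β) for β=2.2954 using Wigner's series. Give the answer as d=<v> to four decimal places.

d=0.0915

d^3_{3,1}(β=2.2954) via Wigner's sum:
With c≡cos(β/2)=0.410586 and s≡sin(β/2)=0.911822, N=[720·1·24·2]^{1/2}=185.903201
k: max(0,(1)−(3))=0 … min(3+(1),3−(3))=0
  k=0: (−1)^2·185.9032/(48)·0.4106^4·0.9118^2 = +0.091513
d^3_{3,1}(2.2954) = +0.091513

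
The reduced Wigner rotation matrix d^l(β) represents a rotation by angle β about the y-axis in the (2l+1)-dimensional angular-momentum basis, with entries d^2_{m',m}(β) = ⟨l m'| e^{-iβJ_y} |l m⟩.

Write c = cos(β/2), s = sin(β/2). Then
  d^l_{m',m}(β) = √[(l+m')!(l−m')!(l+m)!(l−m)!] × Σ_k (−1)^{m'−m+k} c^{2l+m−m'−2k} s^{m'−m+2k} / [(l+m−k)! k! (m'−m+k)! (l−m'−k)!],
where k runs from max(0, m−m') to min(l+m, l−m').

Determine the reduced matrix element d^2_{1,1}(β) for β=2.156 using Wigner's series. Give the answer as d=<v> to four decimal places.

d=-0.4711

d^2_{1,1}(β=2.156) via Wigner's sum:
Half-angle: c=0.473091, s=0.881013. N=√(6·1·6·1)=6.000000
k∈{0,1} keeps every argument non-negative
  k=0: (−1)^0·6.0000/(6)·0.4731^4·0.8810^0 = +0.050093
  k=1: (−1)^1·6.0000/(2)·0.4731^2·0.8810^2 = -0.521166
d^2_{1,1}(2.156) = +0.050093 -0.521166 = -0.471073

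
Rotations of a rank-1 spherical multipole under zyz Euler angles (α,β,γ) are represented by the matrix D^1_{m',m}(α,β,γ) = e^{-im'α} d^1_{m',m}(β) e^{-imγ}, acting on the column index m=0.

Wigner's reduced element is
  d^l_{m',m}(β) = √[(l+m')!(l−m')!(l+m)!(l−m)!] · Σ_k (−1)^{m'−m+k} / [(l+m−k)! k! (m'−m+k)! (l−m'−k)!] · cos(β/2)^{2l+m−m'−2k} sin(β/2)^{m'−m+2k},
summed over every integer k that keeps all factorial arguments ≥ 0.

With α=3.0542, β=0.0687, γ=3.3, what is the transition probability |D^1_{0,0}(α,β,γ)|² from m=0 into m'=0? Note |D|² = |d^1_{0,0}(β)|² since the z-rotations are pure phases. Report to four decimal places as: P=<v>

P=0.9953

Split into d^1_{0,0}(β=0.0687) × two z-phases.
c=cos(0.0687/2)=0.999410, s=sin(0.0687/2)=0.034343; N=√[1·1·1·1]=1.000000
Admissible k: 0..1 (factorial args all ≥0)
  k=0: (−1)^0·1.0000/(1)·0.9994^2·0.0343^0 = +0.998821
  k=1: (−1)^1·1.0000/(1)·0.9994^0·0.0343^2 = -0.001179
d^1_{0,0}(0.0687) = +0.998821 -0.001179 = +0.997641
|D^1_{0,0}|² = |d^1_{0,0}(β)|² = (+0.997641)² = 0.995288 (the z-rotation phases have unit modulus)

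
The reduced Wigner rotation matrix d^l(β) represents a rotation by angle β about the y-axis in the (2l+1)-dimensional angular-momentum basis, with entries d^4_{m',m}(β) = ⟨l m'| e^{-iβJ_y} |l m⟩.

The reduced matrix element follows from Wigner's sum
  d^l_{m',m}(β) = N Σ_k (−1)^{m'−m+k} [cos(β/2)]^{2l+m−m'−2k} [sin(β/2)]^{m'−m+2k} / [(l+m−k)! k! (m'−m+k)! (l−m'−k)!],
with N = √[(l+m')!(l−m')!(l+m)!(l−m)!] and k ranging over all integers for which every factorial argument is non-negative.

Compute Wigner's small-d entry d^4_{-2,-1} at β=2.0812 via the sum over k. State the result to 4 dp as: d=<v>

d^4_{-2,-1}(β=2.0812) via Wigner's sum:
Half-angle: c=0.505703, s=0.862708. N=√(2·720·6·120)=1018.233765
k: max(0,(-1)−(-2))=1 … min(4+(-1),4−(-2))=3
  k=1: (−1)^0·1018.2338/(240)·0.5057^7·0.8627^1 = +0.030958
  k=2: (−1)^1·1018.2338/(48)·0.5057^5·0.8627^3 = -0.450478
  k=3: (−1)^2·1018.2338/(72)·0.5057^3·0.8627^5 = +0.874016
d^4_{-2,-1}(2.0812) = +0.030958 -0.450478 +0.874016 = +0.454496

d=0.4545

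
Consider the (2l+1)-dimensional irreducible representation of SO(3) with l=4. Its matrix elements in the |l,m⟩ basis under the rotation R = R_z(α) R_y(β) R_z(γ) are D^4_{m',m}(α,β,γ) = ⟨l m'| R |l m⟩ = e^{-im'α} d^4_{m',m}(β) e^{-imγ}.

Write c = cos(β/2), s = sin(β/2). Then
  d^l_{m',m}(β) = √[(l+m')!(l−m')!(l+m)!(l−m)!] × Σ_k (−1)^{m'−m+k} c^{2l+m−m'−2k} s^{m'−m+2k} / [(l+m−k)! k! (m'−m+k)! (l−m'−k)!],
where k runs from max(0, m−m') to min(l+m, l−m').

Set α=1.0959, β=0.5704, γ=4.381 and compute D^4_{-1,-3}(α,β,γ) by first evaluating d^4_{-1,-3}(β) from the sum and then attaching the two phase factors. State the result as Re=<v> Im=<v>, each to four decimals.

Split into d^4_{-1,-3}(β=0.5704) × two z-phases.
With c≡cos(β/2)=0.959605 and s≡sin(β/2)=0.281349, N=[6·120·1·5040]^{1/2}=1904.940944
k: max(0,(-3)−(-1))=0 … min(4+(-3),4−(-1))=1
  k=0: (−1)^2·1904.9409/(240)·0.9596^6·0.2813^2 = +0.490590
  k=1: (−1)^3·1904.9409/(144)·0.9596^4·0.2813^4 = -0.070287
d^4_{-1,-3}(0.5704) = +0.490590 -0.070287 = +0.420303
Attach z-rotation phases: D = e^{-i(-1)(1.0959)}·(+0.420303)·e^{-i(-3)(4.381)} = -0.042685+0.418130i

Re=-0.0427 Im=0.4181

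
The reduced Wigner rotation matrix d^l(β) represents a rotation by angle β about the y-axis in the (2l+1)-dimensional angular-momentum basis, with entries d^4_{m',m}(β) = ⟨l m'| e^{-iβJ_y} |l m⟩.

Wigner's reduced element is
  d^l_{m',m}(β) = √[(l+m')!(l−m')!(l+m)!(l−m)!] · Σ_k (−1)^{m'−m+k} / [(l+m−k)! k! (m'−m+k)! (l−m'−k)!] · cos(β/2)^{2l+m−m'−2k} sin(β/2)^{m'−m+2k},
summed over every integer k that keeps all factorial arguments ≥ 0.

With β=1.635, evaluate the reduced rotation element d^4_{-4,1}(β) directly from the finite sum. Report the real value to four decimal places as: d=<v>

d^4_{-4,1}(β=1.635) via Wigner's sum:
With c≡cos(β/2)=0.684047 and s≡sin(β/2)=0.729438, N=[1·40320·120·6]^{1/2}=5387.986637
Admissible k: 5..5 (factorial args all ≥0)
  k=5: (−1)^0·5387.9866/(720)·0.6840^3·0.7294^5 = +0.494645
d^4_{-4,1}(1.635) = +0.494645

d=0.4946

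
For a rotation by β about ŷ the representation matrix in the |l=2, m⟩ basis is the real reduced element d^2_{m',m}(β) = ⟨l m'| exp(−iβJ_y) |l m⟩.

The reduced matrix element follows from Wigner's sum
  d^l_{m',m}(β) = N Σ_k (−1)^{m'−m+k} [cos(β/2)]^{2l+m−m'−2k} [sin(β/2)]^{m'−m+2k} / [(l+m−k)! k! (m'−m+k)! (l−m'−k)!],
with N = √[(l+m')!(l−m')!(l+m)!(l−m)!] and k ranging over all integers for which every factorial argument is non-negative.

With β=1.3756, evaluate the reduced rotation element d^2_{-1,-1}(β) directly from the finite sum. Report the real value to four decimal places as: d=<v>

d=-0.3654

d^2_{-1,-1}(β=1.3756) via Wigner's sum:
With c≡cos(β/2)=0.772645 and s≡sin(β/2)=0.634839, N=[1·6·1·6]^{1/2}=6.000000
The bounds max(0,m−m')=0 and min(l+m,l−m')=1 give 2 terms
  k=0: (−1)^0·6.0000/(6)·0.7726^4·0.6348^0 = +0.356385
  k=1: (−1)^1·6.0000/(2)·0.7726^2·0.6348^2 = -0.721785
d^2_{-1,-1}(1.3756) = +0.356385 -0.721785 = -0.365400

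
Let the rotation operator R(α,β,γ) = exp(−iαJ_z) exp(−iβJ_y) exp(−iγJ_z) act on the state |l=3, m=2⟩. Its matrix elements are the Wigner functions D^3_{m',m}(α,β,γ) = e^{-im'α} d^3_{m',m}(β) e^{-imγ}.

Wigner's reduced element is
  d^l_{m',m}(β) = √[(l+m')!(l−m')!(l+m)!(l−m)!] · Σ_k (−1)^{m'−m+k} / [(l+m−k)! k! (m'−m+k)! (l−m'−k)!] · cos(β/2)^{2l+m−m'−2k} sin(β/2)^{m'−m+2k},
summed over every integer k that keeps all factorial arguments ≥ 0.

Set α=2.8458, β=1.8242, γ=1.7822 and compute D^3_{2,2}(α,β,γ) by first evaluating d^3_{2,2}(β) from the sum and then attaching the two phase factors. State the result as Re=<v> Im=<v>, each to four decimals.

D^3_{2,2}(2.8458,1.8242,1.7822) = e^{-i·2·2.8458}·d^3_{2,2}(1.8242)·e^{-i·2·1.7822}. Compute d first:
With c≡cos(β/2)=0.612086 and s≡sin(β/2)=0.790791, N=[120·1·120·1]^{1/2}=120.000000
Admissible k: 0..1 (factorial args all ≥0)
  k=0: (−1)^0·120.0000/(120)·0.6121^6·0.7908^0 = +0.052587
  k=1: (−1)^1·120.0000/(24)·0.6121^4·0.7908^2 = -0.438879
d^3_{2,2}(1.8242) = +0.052587 -0.438879 = -0.386292
Phases: e^{-i·(2)·2.8458}=+0.830058+0.557678i, e^{-i·(2)·1.7822}=-0.911941+0.410322i ⇒ D=+0.380803+0.064888i

Re=0.3808 Im=0.0649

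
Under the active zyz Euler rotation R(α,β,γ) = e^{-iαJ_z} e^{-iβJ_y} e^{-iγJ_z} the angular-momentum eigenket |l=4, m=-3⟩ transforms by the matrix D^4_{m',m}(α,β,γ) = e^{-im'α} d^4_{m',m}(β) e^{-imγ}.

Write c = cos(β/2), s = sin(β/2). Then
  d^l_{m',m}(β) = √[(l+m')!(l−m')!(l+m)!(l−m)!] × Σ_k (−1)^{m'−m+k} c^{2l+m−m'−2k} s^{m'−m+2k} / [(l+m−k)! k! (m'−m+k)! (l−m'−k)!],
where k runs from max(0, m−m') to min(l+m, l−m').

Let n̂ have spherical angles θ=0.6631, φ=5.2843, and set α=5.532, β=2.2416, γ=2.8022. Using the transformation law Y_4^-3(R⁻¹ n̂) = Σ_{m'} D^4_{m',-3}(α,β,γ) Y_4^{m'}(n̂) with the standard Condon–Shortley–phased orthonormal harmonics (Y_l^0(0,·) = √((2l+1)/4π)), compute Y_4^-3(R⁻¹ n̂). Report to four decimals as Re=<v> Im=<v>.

Need the full column D^4_{m',-3} for m'=−4..4 at α=5.532, β=2.2416, γ=2.8022.
cos(β/2)=0.434962, sin(β/2)=0.900449
d^4_{-4,-3}: single k=1 term ⇒ +0.007502;  D = +0.004772-0.005788i
d^4_{-3,-3}: k∈[0..1] ⇒ +0.001281 -0.038435 = -0.037154;  D = -0.036839+0.004822i
d^4_{-2,-3}: k∈[0..1] ⇒ -0.009924 +0.127591 = +0.117667;  D = +0.095695+0.068469i
d^4_{-1,-3}: k∈[0..1] ⇒ +0.043581 -0.311287 = -0.267706;  D = -0.052809-0.262446i
d^4_{0,-3}: k∈[0..1] ⇒ -0.134493 +0.576386 = +0.441893;  D = -0.231958+0.376119i
d^4_{1,-3}: k∈[0..1] ⇒ +0.311287 -0.800437 = -0.489150;  D = +0.471819-0.129053i
d^4_{2,-3}: k∈[0..1] ⇒ -0.546808 +0.781139 = +0.234331;  D = -0.207395-0.109080i
d^4_{3,-3}: k∈[0..1] ⇒ +0.705919 -0.432187 = +0.273732;  D = -0.090103-0.258478i
d^4_{4,-3}: single k=0 term ⇒ -0.590486;  D = -0.238492+0.540180i
Y_4^{m'}(θ=0.6631,φ=5.2843) and Σ D·Y over m':
  (+0.0048-0.0058i)·(-0.0417-0.0479i)  (-0.0368+0.0048i)·(-0.2277+0.0332i)  (+0.0957+0.0685i)·(-0.1757+0.3862i)  (-0.0528-0.2624i)·(+0.1674+0.2601i)  (-0.2320+0.3761i)·(-0.2255+0.0000i)  (+0.4718-0.1291i)·(-0.1674+0.2601i)  (-0.2074-0.1091i)·(-0.1757-0.3862i)  (-0.0901-0.2585i)·(+0.2277+0.0332i)  (-0.2385+0.5402i)·(-0.0417+0.0479i)
Y_4^-3(R⁻¹ n̂) = -0.002744+0.027907i

Re=-0.0027 Im=0.0279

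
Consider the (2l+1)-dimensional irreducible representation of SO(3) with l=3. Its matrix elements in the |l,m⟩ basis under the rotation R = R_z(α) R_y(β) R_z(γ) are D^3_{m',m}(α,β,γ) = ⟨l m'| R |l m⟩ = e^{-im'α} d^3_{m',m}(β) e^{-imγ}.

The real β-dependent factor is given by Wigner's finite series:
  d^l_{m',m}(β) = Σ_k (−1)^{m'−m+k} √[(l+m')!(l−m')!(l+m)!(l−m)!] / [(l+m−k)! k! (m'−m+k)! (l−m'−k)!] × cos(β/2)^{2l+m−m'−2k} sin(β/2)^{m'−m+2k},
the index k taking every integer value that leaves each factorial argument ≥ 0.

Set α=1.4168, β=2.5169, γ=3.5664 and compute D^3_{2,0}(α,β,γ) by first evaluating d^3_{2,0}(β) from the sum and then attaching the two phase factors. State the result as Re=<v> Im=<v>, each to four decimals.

First d^3_{2,0}(β=2.5169), then the phase factors e^{-i(2)α} and e^{-i(0)γ}:
With c≡cos(β/2)=0.307292 and s≡sin(β/2)=0.951615, N=[120·1·6·6]^{1/2}=65.726707
k: max(0,(0)−(2))=0 … min(3+(0),3−(2))=1
  k=0: (−1)^2·65.7267/(12)·0.3073^4·0.9516^2 = +0.044227
  k=1: (−1)^3·65.7267/(12)·0.3073^2·0.9516^4 = -0.424140
d^3_{2,0}(2.5169) = +0.044227 -0.424140 = -0.379913
Attach z-rotation phases: D = e^{-i(2)(1.4168)}·(-0.379913)·e^{-i(0)(3.5664)} = +0.362036+0.115169i

Re=0.3620 Im=0.1152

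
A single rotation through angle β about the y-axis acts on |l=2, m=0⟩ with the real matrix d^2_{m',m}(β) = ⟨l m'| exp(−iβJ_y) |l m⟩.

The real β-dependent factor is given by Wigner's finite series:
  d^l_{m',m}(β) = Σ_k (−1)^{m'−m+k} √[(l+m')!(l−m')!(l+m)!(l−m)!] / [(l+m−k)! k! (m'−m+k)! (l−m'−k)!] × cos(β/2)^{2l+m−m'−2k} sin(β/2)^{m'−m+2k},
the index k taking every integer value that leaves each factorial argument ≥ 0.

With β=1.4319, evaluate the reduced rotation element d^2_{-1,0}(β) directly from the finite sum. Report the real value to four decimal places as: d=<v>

d^2_{-1,0}(β=1.4319) via Wigner's sum:
Half-angle: c=0.754470, s=0.656334. N=√(1·6·2·2)=4.898979
Admissible k: 1..2 (factorial args all ≥0)
  k=1: (−1)^0·4.8990/(2)·0.7545^3·0.6563^1 = +0.690441
  k=2: (−1)^1·4.8990/(2)·0.7545^1·0.6563^3 = -0.522508
d^2_{-1,0}(1.4319) = +0.690441 -0.522508 = +0.167933

d=0.1679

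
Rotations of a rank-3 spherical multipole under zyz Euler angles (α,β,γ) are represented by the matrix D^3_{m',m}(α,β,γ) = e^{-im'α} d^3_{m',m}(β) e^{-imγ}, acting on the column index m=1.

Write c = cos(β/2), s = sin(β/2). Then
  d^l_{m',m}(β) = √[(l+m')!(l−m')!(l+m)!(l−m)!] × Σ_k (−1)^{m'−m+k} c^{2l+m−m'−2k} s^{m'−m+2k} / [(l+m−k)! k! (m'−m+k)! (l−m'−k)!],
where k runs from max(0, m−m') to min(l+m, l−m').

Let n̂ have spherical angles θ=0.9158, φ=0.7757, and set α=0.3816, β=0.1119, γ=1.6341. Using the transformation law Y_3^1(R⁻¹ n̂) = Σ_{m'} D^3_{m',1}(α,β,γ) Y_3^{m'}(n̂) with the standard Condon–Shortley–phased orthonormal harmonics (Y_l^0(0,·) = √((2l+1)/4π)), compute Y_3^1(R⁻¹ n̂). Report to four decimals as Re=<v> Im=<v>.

Re=-0.1153 Im=0.2980

Need the full column D^3_{m',1} for m'=−3..3 at α=0.3816, β=0.1119, γ=1.6341.
cos(β/2)=0.998435, sin(β/2)=0.055921
d^3_{-3,1}: single k=4 term ⇒ +0.000038;  D = +0.000033-0.000018i
d^3_{-2,1}: k∈[3..4] ⇒ +0.001101 -0.000002 = +0.001099;  D = +0.000708-0.000841i
d^3_{-1,1}: k∈[2..4] ⇒ +0.018646 -0.000078 +0.000000 = +0.018568;  D = +0.005811-0.017635i
d^3_{0,1}: k∈[1..3] ⇒ +0.192204 -0.001809 +0.000002 = +0.190398;  D = -0.012045-0.190016i
d^3_{1,1}: k∈[0..2] ⇒ +0.990648 -0.024861 +0.000058 = +0.965846;  D = -0.415672-0.871822i
d^3_{2,1}: k∈[0..1] ⇒ -0.175458 +0.001101 = -0.174357;  D = +0.128251+0.118119i
d^3_{3,1}: single k=0 term ⇒ +0.012036;  D = -0.011253-0.004270i
Y_3^{m'}(θ=0.9158,φ=0.7757) and Σ D·Y over m':
  (+0.0000-0.0000i)·(-0.1428-0.1514i)  (+0.0007-0.0008i)·(+0.0076-0.3915i)  (+0.0058-0.0176i)·(+0.1565-0.1535i)  (-0.0120-0.1900i)·(-0.2602+0.0000i)  (-0.4157-0.8718i)·(-0.1565-0.1535i)  (+0.1283+0.1181i)·(+0.0076+0.3915i)  (-0.0113-0.0043i)·(+0.1428-0.1514i)
Y_3^1(R⁻¹ n̂) = -0.115285+0.297960i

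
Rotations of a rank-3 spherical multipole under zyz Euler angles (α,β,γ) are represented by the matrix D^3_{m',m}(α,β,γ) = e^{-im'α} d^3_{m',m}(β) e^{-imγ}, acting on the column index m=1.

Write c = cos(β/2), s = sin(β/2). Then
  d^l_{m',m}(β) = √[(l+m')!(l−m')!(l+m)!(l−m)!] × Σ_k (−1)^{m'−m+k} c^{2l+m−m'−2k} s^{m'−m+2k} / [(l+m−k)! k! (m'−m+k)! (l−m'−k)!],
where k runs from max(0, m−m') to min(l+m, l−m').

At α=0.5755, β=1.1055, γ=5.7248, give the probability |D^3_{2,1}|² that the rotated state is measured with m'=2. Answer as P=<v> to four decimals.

First d^3_{2,1}(β=1.1055), then the phase factors e^{-i(2)α} and e^{-i(1)γ}:
Half-angle: c=0.851084, s=0.525030. N=√(120·1·24·2)=75.894664
The bounds max(0,m−m')=0 and min(l+m,l−m')=1 give 2 terms
  k=0: (−1)^1·75.8947/(24)·0.8511^5·0.5250^1 = -0.741388
  k=1: (−1)^2·75.8947/(12)·0.8511^3·0.5250^3 = +0.564285
d^3_{2,1}(1.1055) = -0.741388 +0.564285 = -0.177103
|D^3_{2,1}|² = |d^3_{2,1}(β)|² = (-0.177103)² = 0.031365 (the z-rotation phases have unit modulus)

P=0.0314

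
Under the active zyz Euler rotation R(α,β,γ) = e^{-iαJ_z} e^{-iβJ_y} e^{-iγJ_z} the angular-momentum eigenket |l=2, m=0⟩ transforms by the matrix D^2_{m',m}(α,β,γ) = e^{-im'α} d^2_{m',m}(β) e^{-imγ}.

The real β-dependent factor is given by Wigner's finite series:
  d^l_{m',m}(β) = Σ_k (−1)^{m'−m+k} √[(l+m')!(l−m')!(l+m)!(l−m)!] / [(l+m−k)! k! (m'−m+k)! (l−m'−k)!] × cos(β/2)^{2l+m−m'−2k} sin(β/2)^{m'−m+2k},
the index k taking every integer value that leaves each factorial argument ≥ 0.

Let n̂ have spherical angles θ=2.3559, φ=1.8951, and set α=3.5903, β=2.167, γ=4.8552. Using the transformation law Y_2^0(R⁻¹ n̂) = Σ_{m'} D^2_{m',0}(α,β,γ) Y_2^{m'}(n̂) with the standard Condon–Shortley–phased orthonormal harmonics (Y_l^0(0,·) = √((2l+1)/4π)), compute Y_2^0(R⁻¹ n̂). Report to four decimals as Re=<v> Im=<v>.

Re=-0.2159 Im=0.0000

Need the full column D^2_{m',0} for m'=−2..2 at α=3.5903, β=2.167, γ=4.8552.
cos(β/2)=0.468239, sin(β/2)=0.883602
d^2_{-2,0}: single k=2 term ⇒ +0.419299;  D = +0.261489+0.327773i
d^2_{-1,0}: k∈[1..2] ⇒ +0.222195 -0.791249 = -0.569054;  D = +0.512722+0.246856i
d^2_{0,0}: k∈[0..2] ⇒ +0.048069 -0.684712 +0.609575 = -0.027068;  D = -0.027068+0.000000i
d^2_{1,0}: k∈[0..1] ⇒ -0.222195 +0.791249 = +0.569054;  D = -0.512722+0.246856i
d^2_{2,0}: single k=0 term ⇒ +0.419299;  D = +0.261489-0.327773i
Y_2^{m'}(θ=2.3559,φ=1.8951) and Σ D·Y over m':
  (+0.2615+0.3278i)·(-0.1540+0.1167i)  (+0.5127+0.2469i)·(+0.1231+0.3661i)  (-0.0271+0.0000i)·(+0.1574+0.0000i)  (-0.5127+0.2469i)·(-0.1231+0.3661i)  (+0.2615-0.3278i)·(-0.1540-0.1167i)
Y_2^0(R⁻¹ n̂) = -0.215880+0.000000i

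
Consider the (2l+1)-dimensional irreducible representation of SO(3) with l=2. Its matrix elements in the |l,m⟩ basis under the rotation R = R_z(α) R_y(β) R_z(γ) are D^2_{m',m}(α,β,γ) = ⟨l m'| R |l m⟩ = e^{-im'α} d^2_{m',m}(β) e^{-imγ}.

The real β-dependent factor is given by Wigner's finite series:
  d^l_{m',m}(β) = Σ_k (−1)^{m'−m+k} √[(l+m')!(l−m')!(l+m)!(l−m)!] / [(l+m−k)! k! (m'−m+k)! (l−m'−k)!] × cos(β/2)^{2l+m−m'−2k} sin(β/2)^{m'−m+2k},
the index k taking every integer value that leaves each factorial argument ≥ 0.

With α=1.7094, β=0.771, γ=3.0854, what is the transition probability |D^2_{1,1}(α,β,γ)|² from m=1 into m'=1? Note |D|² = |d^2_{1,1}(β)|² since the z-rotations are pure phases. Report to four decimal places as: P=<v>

D^2_{1,1}(1.7094,0.771,3.0854) = e^{-i·1·1.7094}·d^2_{1,1}(0.771)·e^{-i·1·3.0854}. Compute d first:
c=cos(0.771/2)=0.926611, s=sin(0.771/2)=0.376022; N=√[6·1·6·1]=6.000000
k: max(0,(1)−(1))=0 … min(2+(1),2−(1))=1
  k=0: (−1)^0·6.0000/(6)·0.9266^4·0.3760^0 = +0.737206
  k=1: (−1)^1·6.0000/(2)·0.9266^2·0.3760^2 = -0.364203
d^2_{1,1}(0.771) = +0.737206 -0.364203 = +0.373003
|D^2_{1,1}|² = |d^2_{1,1}(β)|² = (+0.373003)² = 0.139131 (the z-rotation phases have unit modulus)

P=0.1391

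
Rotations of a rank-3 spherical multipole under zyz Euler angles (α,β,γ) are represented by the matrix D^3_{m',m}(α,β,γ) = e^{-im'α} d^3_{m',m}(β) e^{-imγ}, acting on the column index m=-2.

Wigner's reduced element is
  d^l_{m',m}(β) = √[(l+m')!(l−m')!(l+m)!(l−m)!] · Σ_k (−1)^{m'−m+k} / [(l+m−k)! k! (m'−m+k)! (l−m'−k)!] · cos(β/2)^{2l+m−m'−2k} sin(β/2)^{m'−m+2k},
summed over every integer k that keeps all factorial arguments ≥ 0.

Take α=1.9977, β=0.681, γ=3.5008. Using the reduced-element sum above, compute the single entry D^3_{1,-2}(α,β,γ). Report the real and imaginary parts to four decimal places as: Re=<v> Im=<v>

Split into d^3_{1,-2}(β=0.681) × two z-phases.
With c≡cos(β/2)=0.942588 and s≡sin(β/2)=0.333958, N=[24·2·1·120]^{1/2}=75.894664
Admissible k: 0..1 (factorial args all ≥0)
  k=0: (−1)^3·75.8947/(12)·0.9426^3·0.3340^3 = -0.197275
  k=1: (−1)^4·75.8947/(24)·0.9426^1·0.3340^5 = +0.012382
d^3_{1,-2}(0.681) = -0.197275 +0.012382 = -0.184893
Attach z-rotation phases: D = e^{-i(1)(1.9977)}·(-0.184893)·e^{-i(-2)(3.5008)} = -0.053138+0.177093i

Re=-0.0531 Im=0.1771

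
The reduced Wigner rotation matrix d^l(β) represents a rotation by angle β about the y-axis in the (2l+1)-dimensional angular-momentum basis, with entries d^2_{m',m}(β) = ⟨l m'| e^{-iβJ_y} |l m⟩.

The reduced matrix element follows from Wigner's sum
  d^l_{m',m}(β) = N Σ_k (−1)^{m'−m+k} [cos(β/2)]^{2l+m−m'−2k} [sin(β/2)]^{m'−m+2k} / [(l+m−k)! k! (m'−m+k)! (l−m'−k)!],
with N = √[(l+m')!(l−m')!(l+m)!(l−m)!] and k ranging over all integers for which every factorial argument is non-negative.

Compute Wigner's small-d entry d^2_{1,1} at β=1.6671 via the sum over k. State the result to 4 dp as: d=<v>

d^2_{1,1}(β=1.6671) via Wigner's sum:
With c≡cos(β/2)=0.672252 and s≡sin(β/2)=0.740323, N=[6·1·6·1]^{1/2}=6.000000
Admissible k: 0..1 (factorial args all ≥0)
  k=0: (−1)^0·6.0000/(6)·0.6723^4·0.7403^0 = +0.204234
  k=1: (−1)^1·6.0000/(2)·0.6723^2·0.7403^2 = -0.743066
d^2_{1,1}(1.6671) = +0.204234 -0.743066 = -0.538832

d=-0.5388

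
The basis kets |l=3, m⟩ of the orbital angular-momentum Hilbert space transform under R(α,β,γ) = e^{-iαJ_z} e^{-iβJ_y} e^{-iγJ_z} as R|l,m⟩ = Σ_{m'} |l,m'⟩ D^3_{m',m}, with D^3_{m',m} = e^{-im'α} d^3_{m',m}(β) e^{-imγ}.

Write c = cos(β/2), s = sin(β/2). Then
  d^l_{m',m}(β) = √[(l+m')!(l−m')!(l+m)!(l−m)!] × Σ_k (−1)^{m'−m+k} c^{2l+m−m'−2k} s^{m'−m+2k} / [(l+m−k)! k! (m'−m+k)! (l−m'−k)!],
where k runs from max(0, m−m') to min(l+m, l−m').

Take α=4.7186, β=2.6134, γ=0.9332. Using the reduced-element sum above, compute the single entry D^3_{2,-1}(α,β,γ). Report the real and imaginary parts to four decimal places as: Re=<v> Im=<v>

Re=-0.3575 Im=-0.4703

Split into d^3_{2,-1}(β=2.6134) × two z-phases.
c=cos(2.6134/2)=0.261037, s=sin(2.6134/2)=0.965329; N=√[120·1·2·24]=75.894664
k: max(0,(-1)−(2))=0 … min(3+(-1),3−(2))=1
  k=0: (−1)^3·75.8947/(12)·0.2610^3·0.9653^3 = -0.101196
  k=1: (−1)^4·75.8947/(24)·0.2610^1·0.9653^5 = +0.691956
d^3_{2,-1}(2.6134) = -0.101196 +0.691956 = +0.590760
Phases: e^{-i·(2)·4.7186}=-0.999923+0.012422i, e^{-i·(-1)·0.9332}=+0.595266+0.803529i ⇒ D=-0.357529-0.470288i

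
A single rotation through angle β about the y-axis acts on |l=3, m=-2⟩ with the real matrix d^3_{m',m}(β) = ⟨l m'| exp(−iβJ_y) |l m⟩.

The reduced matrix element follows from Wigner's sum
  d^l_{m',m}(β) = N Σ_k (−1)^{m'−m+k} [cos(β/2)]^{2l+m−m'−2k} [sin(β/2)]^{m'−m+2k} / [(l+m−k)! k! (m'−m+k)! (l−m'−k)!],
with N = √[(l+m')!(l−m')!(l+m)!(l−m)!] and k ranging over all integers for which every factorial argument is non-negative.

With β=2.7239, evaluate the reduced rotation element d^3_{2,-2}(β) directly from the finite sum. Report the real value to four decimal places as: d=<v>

d=-0.6797

d^3_{2,-2}(β=2.7239) via Wigner's sum:
With c≡cos(β/2)=0.207331 and s≡sin(β/2)=0.978271, N=[120·1·1·120]^{1/2}=120.000000
The bounds max(0,m−m')=0 and min(l+m,l−m')=1 give 2 terms
  k=0: (−1)^4·120.0000/(24)·0.2073^2·0.9783^4 = +0.196851
  k=1: (−1)^5·120.0000/(120)·0.2073^0·0.9783^6 = -0.876505
d^3_{2,-2}(2.7239) = +0.196851 -0.876505 = -0.679655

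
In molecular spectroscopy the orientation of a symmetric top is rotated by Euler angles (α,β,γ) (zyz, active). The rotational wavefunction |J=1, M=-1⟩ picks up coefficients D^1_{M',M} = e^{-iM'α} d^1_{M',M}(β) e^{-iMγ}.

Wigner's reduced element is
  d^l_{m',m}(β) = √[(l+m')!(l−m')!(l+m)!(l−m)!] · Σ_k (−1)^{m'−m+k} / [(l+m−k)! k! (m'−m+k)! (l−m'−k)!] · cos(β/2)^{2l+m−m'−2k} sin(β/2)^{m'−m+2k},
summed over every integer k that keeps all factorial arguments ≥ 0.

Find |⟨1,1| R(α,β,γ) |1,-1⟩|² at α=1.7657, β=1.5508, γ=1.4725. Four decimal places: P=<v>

P=0.2401

First d^1_{1,-1}(β=1.5508), then the phase factors e^{-i(1)α} and e^{-i(-1)γ}:
Half-angle: c=0.714141, s=0.700002. N=√(2·1·1·2)=2.000000
k: max(0,(-1)−(1))=0 … min(1+(-1),1−(1))=0
  k=0: (−1)^2·2.0000/(2)·0.7141^0·0.7000^2 = +0.490003
d^1_{1,-1}(1.5508) = +0.490003
|D^1_{1,-1}|² = |d^1_{1,-1}(β)|² = (+0.490003)² = 0.240102 (the z-rotation phases have unit modulus)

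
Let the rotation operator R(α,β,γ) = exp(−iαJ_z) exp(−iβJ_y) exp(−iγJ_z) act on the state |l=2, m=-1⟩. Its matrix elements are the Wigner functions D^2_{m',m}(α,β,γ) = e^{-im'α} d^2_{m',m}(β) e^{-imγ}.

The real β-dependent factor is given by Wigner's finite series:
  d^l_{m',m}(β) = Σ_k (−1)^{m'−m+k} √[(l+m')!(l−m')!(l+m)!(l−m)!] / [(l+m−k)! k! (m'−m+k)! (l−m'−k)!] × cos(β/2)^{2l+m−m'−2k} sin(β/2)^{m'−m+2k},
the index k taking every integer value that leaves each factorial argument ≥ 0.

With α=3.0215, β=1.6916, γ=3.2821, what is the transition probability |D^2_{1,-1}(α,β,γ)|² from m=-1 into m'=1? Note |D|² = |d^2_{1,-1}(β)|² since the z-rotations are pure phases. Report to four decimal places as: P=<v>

Split into d^2_{1,-1}(β=1.6916) × two z-phases.
Half-angle: c=0.663133, s=0.748502. N=√(6·1·1·6)=6.000000
Admissible k: 0..1 (factorial args all ≥0)
  k=0: (−1)^2·6.0000/(2)·0.6631^2·0.7485^2 = +0.739108
  k=1: (−1)^3·6.0000/(6)·0.6631^0·0.7485^4 = -0.313886
d^2_{1,-1}(1.6916) = +0.739108 -0.313886 = +0.425222
|D^2_{1,-1}|² = |d^2_{1,-1}(β)|² = (+0.425222)² = 0.180814 (the z-rotation phases have unit modulus)

P=0.1808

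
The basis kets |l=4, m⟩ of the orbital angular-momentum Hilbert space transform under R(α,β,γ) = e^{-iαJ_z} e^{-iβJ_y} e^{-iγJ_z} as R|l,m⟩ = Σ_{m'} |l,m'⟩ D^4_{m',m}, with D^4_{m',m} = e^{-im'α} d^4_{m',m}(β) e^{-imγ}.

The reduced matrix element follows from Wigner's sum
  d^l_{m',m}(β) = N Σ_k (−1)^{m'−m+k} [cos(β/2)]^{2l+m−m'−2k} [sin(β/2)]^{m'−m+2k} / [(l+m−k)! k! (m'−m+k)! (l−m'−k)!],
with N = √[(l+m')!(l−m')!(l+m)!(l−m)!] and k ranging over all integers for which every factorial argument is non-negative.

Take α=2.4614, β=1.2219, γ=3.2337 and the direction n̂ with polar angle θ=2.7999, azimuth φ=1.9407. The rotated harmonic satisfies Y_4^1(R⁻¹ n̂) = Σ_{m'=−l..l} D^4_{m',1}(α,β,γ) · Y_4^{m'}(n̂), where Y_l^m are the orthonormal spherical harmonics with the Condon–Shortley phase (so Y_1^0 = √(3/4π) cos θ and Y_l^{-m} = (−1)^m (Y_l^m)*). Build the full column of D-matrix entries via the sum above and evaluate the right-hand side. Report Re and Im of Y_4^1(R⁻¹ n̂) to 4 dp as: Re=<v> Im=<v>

Need the full column D^4_{m',1} for m'=−4..4 at α=2.4614, β=1.2219, γ=3.2337.
cos(β/2)=0.819103, sin(β/2)=0.573646
d^4_{-4,1}: single k=5 term ⇒ +0.255464;  D = +0.241786+0.082471i
d^4_{-3,1}: k∈[4..5] ⇒ +0.644836 -0.189763 = +0.455074;  D = -0.242457-0.385106i
d^4_{-2,1}: k∈[3..5] ⇒ +0.984329 -0.724172 +0.071037 = +0.331193;  D = -0.039090+0.328879i
d^4_{-1,1}: k∈[2..5] ⇒ +0.993848 -1.462351 +0.358618 -0.011726 = -0.121611;  D = -0.087111+0.084858i
d^4_{0,1}: k∈[1..4] ⇒ +0.634644 -1.867633 +0.916013 -0.074879 = -0.391855;  D = +0.390194-0.036042i
d^4_{1,1}: k∈[0..3] ⇒ +0.202633 -1.490773 +1.462351 -0.239079 = -0.064867;  D = -0.053970-0.035986i
d^4_{2,1}: k∈[0..2] ⇒ -0.602076 +1.476494 -0.482781 = +0.391636;  D = -0.116678-0.373852i
d^4_{3,1}: k∈[0..1] ⇒ +0.788843 -0.644836 = +0.144007;  D = -0.053104+0.133858i
d^4_{4,1}: single k=0 term ⇒ -0.520858;  D = -0.453829+0.255602i
Y_4^{m'}(θ=2.7999,φ=1.9407) and Σ D·Y over m':
  (+0.2418+0.0825i)·(+0.0005-0.0056i)  (-0.2425-0.3851i)·(-0.0397-0.0197i)  (-0.0391+0.3289i)·(-0.1446+0.1320i)  (-0.0871+0.0849i)·(+0.1735+0.4476i)  (+0.3902-0.0360i)·(+0.4179+0.0000i)  (-0.0540-0.0360i)·(-0.1735+0.4476i)  (-0.1167-0.3739i)·(-0.1446-0.1320i)  (-0.0531+0.1339i)·(+0.0397-0.0197i)  (-0.4538+0.2556i)·(+0.0005+0.0056i)
Y_4^1(R⁻¹ n̂) = +0.066668-0.017720i

Re=0.0667 Im=-0.0177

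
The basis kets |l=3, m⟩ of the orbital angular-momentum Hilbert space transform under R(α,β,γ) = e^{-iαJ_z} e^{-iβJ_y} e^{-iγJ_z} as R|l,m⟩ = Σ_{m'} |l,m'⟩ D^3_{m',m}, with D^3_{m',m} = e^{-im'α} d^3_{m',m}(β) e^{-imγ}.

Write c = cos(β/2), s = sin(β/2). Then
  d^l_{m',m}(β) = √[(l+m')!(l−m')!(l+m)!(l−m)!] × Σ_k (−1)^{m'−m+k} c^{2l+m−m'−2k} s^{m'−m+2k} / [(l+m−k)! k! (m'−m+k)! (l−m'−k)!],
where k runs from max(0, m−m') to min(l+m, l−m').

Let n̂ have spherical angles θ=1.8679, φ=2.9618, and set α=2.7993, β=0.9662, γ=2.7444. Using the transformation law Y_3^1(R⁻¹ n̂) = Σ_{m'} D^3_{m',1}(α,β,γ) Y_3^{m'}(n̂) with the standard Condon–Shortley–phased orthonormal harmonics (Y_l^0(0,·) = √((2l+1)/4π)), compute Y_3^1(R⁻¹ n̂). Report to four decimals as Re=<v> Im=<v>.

Need the full column D^3_{m',1} for m'=−3..3 at α=2.7993, β=0.9662, γ=2.7444.
cos(β/2)=0.885559, sin(β/2)=0.464527
d^3_{-3,1}: single k=4 term ⇒ +0.141424;  D = +0.114301-0.083283i
d^3_{-2,1}: k∈[3..4] ⇒ +0.440265 -0.060572 = +0.379694;  D = -0.364121+0.107625i
d^3_{-1,1}: k∈[2..4] ⇒ +0.796238 -0.292124 +0.010048 = +0.514161;  D = +0.513387+0.028213i
d^3_{0,1}: k∈[1..3] ⇒ +0.876373 -0.723430 +0.066353 = +0.219296;  D = -0.202224-0.084831i
d^3_{1,1}: k∈[0..2] ⇒ +0.482287 -1.061650 +0.219093 = -0.360270;  D = -0.266173-0.242789i
d^3_{2,1}: k∈[0..1] ⇒ -0.800016 +0.440265 = -0.359750;  D = +0.168996+0.317585i
d^3_{3,1}: single k=0 term ⇒ +0.513969;  D = +0.075142+0.508447i
Y_3^{m'}(θ=1.8679,φ=2.9618) and Σ D·Y over m':
  (+0.1143-0.0833i)·(-0.3130-0.1873i)  (-0.3641+0.1076i)·(-0.2561-0.0963i)  (+0.5134+0.0282i)·(+0.1738+0.0316i)  (-0.2022-0.0848i)·(+0.2809+0.0000i)  (-0.2662-0.2428i)·(-0.1738+0.0316i)  (+0.1690+0.3176i)·(-0.2561+0.0963i)  (+0.0751+0.5084i)·(+0.3130-0.1873i)
Y_3^1(R⁻¹ n̂) = +0.182562+0.123207i

Re=0.1826 Im=0.1232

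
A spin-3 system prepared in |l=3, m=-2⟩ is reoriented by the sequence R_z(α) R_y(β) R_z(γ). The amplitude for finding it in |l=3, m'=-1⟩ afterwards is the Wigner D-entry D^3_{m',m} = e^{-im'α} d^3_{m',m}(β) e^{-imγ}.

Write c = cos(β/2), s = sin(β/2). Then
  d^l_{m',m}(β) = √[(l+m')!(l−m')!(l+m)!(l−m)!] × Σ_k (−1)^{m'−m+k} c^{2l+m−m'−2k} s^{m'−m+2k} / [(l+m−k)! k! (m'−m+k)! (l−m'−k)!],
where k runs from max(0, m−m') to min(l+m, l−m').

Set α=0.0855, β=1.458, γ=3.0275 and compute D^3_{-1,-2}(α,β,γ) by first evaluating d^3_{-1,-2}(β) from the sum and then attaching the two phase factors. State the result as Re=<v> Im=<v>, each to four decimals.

Re=0.2865 Im=-0.0412

Split into d^3_{-1,-2}(β=1.458) × two z-phases.
With c≡cos(β/2)=0.745841 and s≡sin(β/2)=0.666124, N=[2·24·1·120]^{1/2}=75.894664
The bounds max(0,m−m')=0 and min(l+m,l−m')=1 give 2 terms
  k=0: (−1)^1·75.8947/(24)·0.7458^5·0.6661^1 = -0.486168
  k=1: (−1)^2·75.8947/(12)·0.7458^3·0.6661^3 = +0.775593
d^3_{-1,-2}(1.458) = -0.486168 +0.775593 = +0.289426
Phases: e^{-i·(-1)·0.0855}=+0.996347+0.085396i, e^{-i·(-2)·3.0275}=+0.974079-0.226210i ⇒ D=+0.286484-0.041157i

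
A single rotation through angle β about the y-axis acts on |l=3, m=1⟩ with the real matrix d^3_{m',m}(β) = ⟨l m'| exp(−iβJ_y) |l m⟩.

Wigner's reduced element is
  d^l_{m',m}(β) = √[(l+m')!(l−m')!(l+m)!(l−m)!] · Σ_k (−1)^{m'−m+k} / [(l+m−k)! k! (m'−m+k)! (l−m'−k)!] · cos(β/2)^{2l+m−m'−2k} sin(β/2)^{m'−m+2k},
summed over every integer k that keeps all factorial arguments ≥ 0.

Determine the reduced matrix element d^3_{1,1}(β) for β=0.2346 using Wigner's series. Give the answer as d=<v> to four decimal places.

d^3_{1,1}(β=0.2346) via Wigner's sum:
c=cos(0.2346/2)=0.993128, s=sin(0.2346/2)=0.117031; N=√[24·2·24·2]=48.000000
Admissible k: 0..2 (factorial args all ≥0)
  k=0: (−1)^0·48.0000/(48)·0.9931^6·0.1170^0 = +0.959471
  k=1: (−1)^1·48.0000/(6)·0.9931^4·0.1170^2 = -0.106590
  k=2: (−1)^2·48.0000/(8)·0.9931^2·0.1170^4 = +0.001110
d^3_{1,1}(0.2346) = +0.959471 -0.106590 +0.001110 = +0.853992

d=0.8540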